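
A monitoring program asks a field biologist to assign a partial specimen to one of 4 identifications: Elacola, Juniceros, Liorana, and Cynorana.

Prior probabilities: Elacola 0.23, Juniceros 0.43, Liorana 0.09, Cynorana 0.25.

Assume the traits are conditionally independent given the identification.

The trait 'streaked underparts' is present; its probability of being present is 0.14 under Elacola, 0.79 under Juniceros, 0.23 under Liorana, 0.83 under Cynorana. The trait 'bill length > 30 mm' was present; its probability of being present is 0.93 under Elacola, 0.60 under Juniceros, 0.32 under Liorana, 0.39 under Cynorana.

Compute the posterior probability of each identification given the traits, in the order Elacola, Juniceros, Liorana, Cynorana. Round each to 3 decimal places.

By Bayes' rule with conditional independence, the unnormalized weight for each hypothesis is prior × ∏ likelihoods:
  Elacola: 0.23 × 0.14 × 0.93 = 0.029946
  Juniceros: 0.43 × 0.79 × 0.60 = 0.20382
  Liorana: 0.09 × 0.23 × 0.32 = 0.006624
  Cynorana: 0.25 × 0.83 × 0.39 = 0.080925
Marginal likelihood of the evidence = 0.32132.
P(Elacola | evidence) = 0.029946 / 0.32132 ≈ 0.093
P(Juniceros | evidence) = 0.20382 / 0.32132 ≈ 0.634
P(Liorana | evidence) = 0.006624 / 0.32132 ≈ 0.021
P(Cynorana | evidence) = 0.080925 / 0.32132 ≈ 0.252

0.093, 0.634, 0.021, 0.252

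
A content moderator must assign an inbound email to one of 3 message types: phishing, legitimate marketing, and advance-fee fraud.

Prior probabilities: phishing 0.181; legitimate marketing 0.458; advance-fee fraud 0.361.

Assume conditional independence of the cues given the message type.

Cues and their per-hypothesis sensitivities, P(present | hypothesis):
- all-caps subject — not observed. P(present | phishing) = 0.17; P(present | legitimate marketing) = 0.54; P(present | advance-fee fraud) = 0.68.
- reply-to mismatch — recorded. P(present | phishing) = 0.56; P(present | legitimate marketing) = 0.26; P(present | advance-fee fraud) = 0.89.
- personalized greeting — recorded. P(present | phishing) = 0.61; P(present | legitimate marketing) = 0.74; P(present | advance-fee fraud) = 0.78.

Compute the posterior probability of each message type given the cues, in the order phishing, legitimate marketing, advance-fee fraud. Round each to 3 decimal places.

0.298, 0.236, 0.466

By Bayes' rule with conditional independence, the unnormalized weight for each hypothesis is prior × ∏ likelihoods (using 1 − P(present | H) for each absent cue):
  phishing: 0.181 × (1 − 0.17) × 0.56 × 0.61 = 0.051319
  legitimate marketing: 0.458 × (1 − 0.54) × 0.26 × 0.74 = 0.040535
  advance-fee fraud: 0.361 × (1 − 0.68) × 0.89 × 0.78 = 0.080194
The unnormalized weights sum to 0.17205.
P(phishing | evidence) = 0.051319 / 0.17205 ≈ 0.298
P(legitimate marketing | evidence) = 0.040535 / 0.17205 ≈ 0.236
P(advance-fee fraud | evidence) = 0.080194 / 0.17205 ≈ 0.466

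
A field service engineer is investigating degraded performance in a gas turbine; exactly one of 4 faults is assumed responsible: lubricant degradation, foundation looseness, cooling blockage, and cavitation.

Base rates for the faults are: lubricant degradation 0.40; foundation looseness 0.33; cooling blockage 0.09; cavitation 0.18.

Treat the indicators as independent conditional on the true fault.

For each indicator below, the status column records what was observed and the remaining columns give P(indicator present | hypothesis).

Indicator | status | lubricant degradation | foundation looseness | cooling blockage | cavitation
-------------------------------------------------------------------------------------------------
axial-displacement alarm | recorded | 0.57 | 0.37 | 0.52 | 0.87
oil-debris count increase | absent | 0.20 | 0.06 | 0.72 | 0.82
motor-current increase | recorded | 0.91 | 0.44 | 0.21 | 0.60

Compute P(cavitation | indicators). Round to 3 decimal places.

0.072

Multiply each prior by the joint likelihood of the indicator pattern (using 1 − P(present | H) for each absent indicator):
  lubricant degradation: 0.40 × 0.57 × (1 − 0.20) × 0.91 = 0.16598
  foundation looseness: 0.33 × 0.37 × (1 − 0.06) × 0.44 = 0.050501
  cooling blockage: 0.09 × 0.52 × (1 − 0.72) × 0.21 = 0.0027518
  cavitation: 0.18 × 0.87 × (1 − 0.82) × 0.60 = 0.016913
Normalizing constant Z = 0.16598 + 0.050501 + 0.0027518 + 0.016913 = 0.23615.
P(cavitation | evidence) = 0.016913 / 0.23615 ≈ 0.072.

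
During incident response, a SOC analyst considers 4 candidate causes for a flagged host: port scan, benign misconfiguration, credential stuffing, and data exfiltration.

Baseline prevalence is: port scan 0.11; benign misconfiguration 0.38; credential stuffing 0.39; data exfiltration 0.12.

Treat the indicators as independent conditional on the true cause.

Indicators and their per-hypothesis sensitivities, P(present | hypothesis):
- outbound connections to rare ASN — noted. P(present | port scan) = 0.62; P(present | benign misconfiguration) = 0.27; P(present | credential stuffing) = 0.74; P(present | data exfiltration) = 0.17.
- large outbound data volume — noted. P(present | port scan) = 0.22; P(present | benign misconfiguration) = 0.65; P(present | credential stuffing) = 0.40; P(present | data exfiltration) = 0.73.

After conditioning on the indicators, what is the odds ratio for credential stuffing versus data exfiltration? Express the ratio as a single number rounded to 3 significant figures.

7.75

The normalizing constant cancels in an odds ratio, so compute prior × likelihood for the two hypotheses only:
  credential stuffing: 0.39 × 0.74 × 0.40 = 0.11544
  data exfiltration: 0.12 × 0.17 × 0.73 = 0.014892
Posterior odds = 0.11544 / 0.014892 ≈ 7.75.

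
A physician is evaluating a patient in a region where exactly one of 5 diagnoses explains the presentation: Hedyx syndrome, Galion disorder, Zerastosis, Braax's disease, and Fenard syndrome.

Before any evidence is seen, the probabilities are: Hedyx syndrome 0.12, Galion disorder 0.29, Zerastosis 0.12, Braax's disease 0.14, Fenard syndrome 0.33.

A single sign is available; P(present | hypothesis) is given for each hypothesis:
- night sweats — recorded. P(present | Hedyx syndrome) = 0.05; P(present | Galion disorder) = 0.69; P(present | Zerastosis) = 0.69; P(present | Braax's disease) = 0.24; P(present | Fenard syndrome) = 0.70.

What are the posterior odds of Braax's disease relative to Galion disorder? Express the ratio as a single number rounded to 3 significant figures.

0.168

Posterior odds equal prior odds times the likelihood ratio; only the two competing hypotheses matter.
  Braax's disease: 0.14 × 0.24 = 0.0336
  Galion disorder: 0.29 × 0.69 = 0.2001
Posterior odds = 0.0336 / 0.2001 ≈ 0.168.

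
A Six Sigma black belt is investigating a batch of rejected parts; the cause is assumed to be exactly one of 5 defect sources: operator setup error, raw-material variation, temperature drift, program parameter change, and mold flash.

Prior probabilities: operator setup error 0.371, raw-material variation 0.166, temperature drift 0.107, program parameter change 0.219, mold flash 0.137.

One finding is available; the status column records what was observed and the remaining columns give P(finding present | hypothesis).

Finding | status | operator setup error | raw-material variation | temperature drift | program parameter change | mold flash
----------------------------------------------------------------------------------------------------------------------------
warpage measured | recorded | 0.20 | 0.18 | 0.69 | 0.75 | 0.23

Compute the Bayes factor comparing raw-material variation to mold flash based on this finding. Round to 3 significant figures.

0.783

The Bayes factor is the ratio of the two likelihoods.
  raw-material variation: 0.18
  mold flash: 0.23
Bayes factor = 0.18 / 0.23 ≈ 0.783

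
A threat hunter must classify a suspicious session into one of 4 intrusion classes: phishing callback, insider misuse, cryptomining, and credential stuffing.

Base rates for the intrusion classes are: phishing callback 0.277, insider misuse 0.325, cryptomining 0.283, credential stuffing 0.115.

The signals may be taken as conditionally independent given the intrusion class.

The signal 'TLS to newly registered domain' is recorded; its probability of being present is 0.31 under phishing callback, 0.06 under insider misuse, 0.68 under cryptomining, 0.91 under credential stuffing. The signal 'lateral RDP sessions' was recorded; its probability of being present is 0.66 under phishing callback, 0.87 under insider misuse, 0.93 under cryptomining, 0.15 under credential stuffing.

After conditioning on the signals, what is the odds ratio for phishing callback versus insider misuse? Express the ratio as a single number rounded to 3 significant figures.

Posterior odds equal prior odds times the likelihood ratio; only the two competing hypotheses matter.
  phishing callback: 0.277 × 0.31 × 0.66 = 0.056674
  insider misuse: 0.325 × 0.06 × 0.87 = 0.016965
Odds(phishing callback : insider misuse) = 0.056674 / 0.016965 ≈ 3.34.

3.34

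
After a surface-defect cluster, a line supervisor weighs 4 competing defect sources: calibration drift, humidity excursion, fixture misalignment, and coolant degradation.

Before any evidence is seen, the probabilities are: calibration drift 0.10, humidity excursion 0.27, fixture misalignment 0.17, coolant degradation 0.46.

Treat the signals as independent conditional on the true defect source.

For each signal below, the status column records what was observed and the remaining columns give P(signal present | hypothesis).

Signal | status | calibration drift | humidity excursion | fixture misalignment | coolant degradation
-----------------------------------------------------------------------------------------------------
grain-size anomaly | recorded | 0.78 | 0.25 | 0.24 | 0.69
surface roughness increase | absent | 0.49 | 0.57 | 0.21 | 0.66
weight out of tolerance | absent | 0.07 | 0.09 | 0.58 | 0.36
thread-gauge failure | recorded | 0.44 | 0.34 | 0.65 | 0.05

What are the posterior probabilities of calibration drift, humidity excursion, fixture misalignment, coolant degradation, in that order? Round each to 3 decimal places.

For each hypothesis, the unnormalized posterior weight is prior × product of the signal likelihoods (using 1 − P(present | H) for each absent signal):
  calibration drift: 0.10 × 0.78 × (1 − 0.49) × (1 − 0.07) × 0.44 = 0.016278
  humidity excursion: 0.27 × 0.25 × (1 − 0.57) × (1 − 0.09) × 0.34 = 0.0089803
  fixture misalignment: 0.17 × 0.24 × (1 − 0.21) × (1 − 0.58) × 0.65 = 0.0087993
  coolant degradation: 0.46 × 0.69 × (1 − 0.66) × (1 − 0.36) × 0.05 = 0.0034533
Normalizing constant Z = 0.016278 + 0.0089803 + 0.0087993 + 0.0034533 = 0.037511.
P(calibration drift | evidence) = 0.016278 / 0.037511 ≈ 0.434
P(humidity excursion | evidence) = 0.0089803 / 0.037511 ≈ 0.239
P(fixture misalignment | evidence) = 0.0087993 / 0.037511 ≈ 0.235
P(coolant degradation | evidence) = 0.0034533 / 0.037511 ≈ 0.092

0.434, 0.239, 0.235, 0.092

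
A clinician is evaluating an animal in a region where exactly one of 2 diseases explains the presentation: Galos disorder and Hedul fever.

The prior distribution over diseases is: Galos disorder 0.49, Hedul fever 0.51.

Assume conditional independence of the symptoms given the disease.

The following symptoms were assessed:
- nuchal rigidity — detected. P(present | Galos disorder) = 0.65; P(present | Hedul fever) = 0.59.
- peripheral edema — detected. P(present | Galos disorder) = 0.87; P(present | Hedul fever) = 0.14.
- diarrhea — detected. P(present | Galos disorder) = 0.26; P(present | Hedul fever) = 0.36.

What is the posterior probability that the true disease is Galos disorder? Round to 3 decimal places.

0.826

Multiply each prior by the joint likelihood of the symptom pattern:
  Galos disorder: 0.49 × 0.65 × 0.87 × 0.26 = 0.072045
  Hedul fever: 0.51 × 0.59 × 0.14 × 0.36 = 0.015165
Marginal likelihood of the evidence = 0.08721.
P(Galos disorder | evidence) = 0.072045 / 0.08721 ≈ 0.826.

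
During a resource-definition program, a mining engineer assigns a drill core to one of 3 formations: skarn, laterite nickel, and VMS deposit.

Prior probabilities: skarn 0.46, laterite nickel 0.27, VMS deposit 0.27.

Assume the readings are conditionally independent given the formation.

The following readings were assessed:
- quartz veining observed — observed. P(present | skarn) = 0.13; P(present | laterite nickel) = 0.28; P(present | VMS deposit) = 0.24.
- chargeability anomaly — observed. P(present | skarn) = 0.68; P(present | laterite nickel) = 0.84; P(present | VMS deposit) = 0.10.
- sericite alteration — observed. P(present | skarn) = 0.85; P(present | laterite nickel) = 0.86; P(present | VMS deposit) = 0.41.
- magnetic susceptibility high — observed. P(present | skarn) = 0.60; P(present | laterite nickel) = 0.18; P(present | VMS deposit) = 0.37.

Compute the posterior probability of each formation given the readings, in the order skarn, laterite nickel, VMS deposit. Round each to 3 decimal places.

For each hypothesis, the unnormalized posterior weight is prior × product of the reading likelihoods:
  skarn: 0.46 × 0.13 × 0.68 × 0.85 × 0.60 = 0.020739
  laterite nickel: 0.27 × 0.28 × 0.84 × 0.86 × 0.18 = 0.0098304
  VMS deposit: 0.27 × 0.24 × 0.10 × 0.41 × 0.37 = 0.00098302
Normalizing constant Z = 0.020739 + 0.0098304 + 0.00098302 = 0.031552.
P(skarn | evidence) = 0.020739 / 0.031552 ≈ 0.657
P(laterite nickel | evidence) = 0.0098304 / 0.031552 ≈ 0.312
P(VMS deposit | evidence) = 0.00098302 / 0.031552 ≈ 0.031

0.657, 0.312, 0.031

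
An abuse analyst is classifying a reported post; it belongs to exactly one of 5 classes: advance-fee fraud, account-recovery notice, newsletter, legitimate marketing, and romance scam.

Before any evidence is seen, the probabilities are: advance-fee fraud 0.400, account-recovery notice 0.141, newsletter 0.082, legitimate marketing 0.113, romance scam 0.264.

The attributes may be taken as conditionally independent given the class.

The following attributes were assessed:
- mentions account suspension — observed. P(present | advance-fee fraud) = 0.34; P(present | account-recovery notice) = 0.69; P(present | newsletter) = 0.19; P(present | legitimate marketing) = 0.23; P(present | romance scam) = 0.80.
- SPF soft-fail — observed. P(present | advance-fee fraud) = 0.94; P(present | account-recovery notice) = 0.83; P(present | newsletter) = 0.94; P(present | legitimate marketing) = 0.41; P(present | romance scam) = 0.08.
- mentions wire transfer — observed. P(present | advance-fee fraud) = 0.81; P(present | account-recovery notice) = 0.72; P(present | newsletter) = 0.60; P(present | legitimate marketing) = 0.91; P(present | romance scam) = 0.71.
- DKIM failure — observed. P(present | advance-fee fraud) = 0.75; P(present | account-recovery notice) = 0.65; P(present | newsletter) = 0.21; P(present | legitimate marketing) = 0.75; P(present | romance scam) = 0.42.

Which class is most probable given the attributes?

Multiply each prior by the joint likelihood of the attribute pattern:
  advance-fee fraud: 0.400 × 0.34 × 0.94 × 0.81 × 0.75 = 0.077663
  account-recovery notice: 0.141 × 0.69 × 0.83 × 0.72 × 0.65 = 0.037791
  newsletter: 0.082 × 0.19 × 0.94 × 0.60 × 0.21 = 0.0018453
  legitimate marketing: 0.113 × 0.23 × 0.41 × 0.91 × 0.75 = 0.0072727
  romance scam: 0.264 × 0.80 × 0.08 × 0.71 × 0.42 = 0.0050384
Marginal likelihood of the evidence = 0.12961.
P(advance-fee fraud | evidence) ≈ 0.077663 / 0.12961 ≈ 0.599
P(account-recovery notice | evidence) ≈ 0.037791 / 0.12961 ≈ 0.292
P(newsletter | evidence) ≈ 0.0018453 / 0.12961 ≈ 0.014
P(legitimate marketing | evidence) ≈ 0.0072727 / 0.12961 ≈ 0.056
P(romance scam | evidence) ≈ 0.0050384 / 0.12961 ≈ 0.039
The largest is 0.599, so advance-fee fraud is most probable.

advance-fee fraud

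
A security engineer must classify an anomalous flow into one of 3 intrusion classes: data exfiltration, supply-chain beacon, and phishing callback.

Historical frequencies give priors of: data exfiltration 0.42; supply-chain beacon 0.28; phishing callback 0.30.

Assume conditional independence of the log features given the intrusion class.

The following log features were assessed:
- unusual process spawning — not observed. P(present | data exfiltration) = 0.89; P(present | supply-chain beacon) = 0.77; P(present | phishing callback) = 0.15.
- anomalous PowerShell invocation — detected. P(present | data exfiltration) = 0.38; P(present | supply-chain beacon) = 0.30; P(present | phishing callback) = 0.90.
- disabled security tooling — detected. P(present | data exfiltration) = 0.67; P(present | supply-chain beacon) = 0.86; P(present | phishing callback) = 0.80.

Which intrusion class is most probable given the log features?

phishing callback

By Bayes' rule with conditional independence, the unnormalized weight for each hypothesis is prior × ∏ likelihoods (using 1 − P(present | H) for each absent log feature):
  data exfiltration: 0.42 × (1 − 0.89) × 0.38 × 0.67 = 0.011763
  supply-chain beacon: 0.28 × (1 − 0.77) × 0.30 × 0.86 = 0.016615
  phishing callback: 0.30 × (1 − 0.15) × 0.90 × 0.80 = 0.1836
The unnormalized weights sum to 0.21198.
P(data exfiltration | evidence) ≈ 0.011763 / 0.21198 ≈ 0.055
P(supply-chain beacon | evidence) ≈ 0.016615 / 0.21198 ≈ 0.078
P(phishing callback | evidence) ≈ 0.1836 / 0.21198 ≈ 0.866
The largest is 0.866, so phishing callback is most probable.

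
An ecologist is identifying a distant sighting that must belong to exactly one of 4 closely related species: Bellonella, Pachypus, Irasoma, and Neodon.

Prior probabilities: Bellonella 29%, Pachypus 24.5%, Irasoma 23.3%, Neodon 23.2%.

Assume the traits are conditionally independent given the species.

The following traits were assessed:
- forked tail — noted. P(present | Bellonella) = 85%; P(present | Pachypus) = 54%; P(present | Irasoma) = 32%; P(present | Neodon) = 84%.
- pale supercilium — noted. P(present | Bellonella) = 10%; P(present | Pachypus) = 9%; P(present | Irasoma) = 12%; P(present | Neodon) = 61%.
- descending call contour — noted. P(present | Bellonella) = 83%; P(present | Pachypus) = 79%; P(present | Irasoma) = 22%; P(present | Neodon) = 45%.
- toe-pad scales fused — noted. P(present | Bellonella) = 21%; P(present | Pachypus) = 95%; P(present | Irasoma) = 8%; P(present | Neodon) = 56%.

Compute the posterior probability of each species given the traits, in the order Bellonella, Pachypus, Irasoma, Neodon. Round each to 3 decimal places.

0.099, 0.206, 0.004, 0.691

Multiply each prior by the joint likelihood of the trait pattern:
  Bellonella: 0.290 × 0.85 × 0.10 × 0.83 × 0.21 = 0.0042965
  Pachypus: 0.245 × 0.54 × 0.09 × 0.79 × 0.95 = 0.0089362
  Irasoma: 0.233 × 0.32 × 0.12 × 0.22 × 0.08 = 0.00015747
  Neodon: 0.232 × 0.84 × 0.61 × 0.45 × 0.56 = 0.029957
The unnormalized weights sum to 0.043347.
P(Bellonella | evidence) = 0.0042965 / 0.043347 ≈ 0.099
P(Pachypus | evidence) = 0.0089362 / 0.043347 ≈ 0.206
P(Irasoma | evidence) = 0.00015747 / 0.043347 ≈ 0.004
P(Neodon | evidence) = 0.029957 / 0.043347 ≈ 0.691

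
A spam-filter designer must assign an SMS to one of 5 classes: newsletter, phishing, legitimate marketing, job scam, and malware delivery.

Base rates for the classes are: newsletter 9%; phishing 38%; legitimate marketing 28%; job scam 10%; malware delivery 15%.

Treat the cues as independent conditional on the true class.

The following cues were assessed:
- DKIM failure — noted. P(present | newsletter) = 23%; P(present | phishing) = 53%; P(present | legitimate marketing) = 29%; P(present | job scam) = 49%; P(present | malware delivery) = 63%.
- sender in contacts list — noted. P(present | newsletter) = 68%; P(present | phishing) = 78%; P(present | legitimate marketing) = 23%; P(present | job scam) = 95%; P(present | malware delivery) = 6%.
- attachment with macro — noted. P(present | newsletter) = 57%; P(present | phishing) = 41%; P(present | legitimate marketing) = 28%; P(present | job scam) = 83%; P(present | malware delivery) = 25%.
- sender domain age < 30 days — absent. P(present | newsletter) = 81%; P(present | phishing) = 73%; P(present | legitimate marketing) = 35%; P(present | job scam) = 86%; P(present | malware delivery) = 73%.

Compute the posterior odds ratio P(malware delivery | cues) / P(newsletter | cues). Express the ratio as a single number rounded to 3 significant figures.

Posterior odds equal prior odds times the likelihood ratio; only the two competing hypotheses matter (using 1 − P(present | H) for each absent cue).
  malware delivery: 0.15 × 0.63 × 0.06 × 0.25 × (1 − 0.73) = 0.00038272
  newsletter: 0.09 × 0.23 × 0.68 × 0.57 × (1 − 0.81) = 0.0015244
Odds(malware delivery : newsletter) = 0.00038272 / 0.0015244 ≈ 0.251.

0.251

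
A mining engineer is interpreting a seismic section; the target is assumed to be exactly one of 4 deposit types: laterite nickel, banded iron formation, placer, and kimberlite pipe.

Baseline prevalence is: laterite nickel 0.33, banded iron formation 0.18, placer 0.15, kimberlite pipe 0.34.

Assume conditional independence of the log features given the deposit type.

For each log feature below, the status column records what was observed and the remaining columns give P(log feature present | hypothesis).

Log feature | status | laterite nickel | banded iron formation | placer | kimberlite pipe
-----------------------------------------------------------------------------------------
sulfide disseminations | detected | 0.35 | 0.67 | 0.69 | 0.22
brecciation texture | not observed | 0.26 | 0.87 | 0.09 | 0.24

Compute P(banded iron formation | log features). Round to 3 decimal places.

0.062

For each hypothesis, the unnormalized posterior weight is prior × product of the log feature likelihoods (using 1 − P(present | H) for each absent log feature):
  laterite nickel: 0.33 × 0.35 × (1 − 0.26) = 0.08547
  banded iron formation: 0.18 × 0.67 × (1 − 0.87) = 0.015678
  placer: 0.15 × 0.69 × (1 − 0.09) = 0.094185
  kimberlite pipe: 0.34 × 0.22 × (1 − 0.24) = 0.056848
The unnormalized weights sum to 0.25218.
P(banded iron formation | evidence) = 0.015678 / 0.25218 ≈ 0.062.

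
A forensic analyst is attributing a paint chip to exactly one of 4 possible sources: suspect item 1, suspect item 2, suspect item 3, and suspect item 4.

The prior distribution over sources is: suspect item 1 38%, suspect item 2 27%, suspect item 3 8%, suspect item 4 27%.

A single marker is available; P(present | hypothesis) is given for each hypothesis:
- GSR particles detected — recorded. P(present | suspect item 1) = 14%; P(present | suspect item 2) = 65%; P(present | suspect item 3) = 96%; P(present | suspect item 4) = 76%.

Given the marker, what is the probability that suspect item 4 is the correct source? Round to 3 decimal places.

By Bayes' rule, the unnormalized weight for each hypothesis is prior × likelihood:
  suspect item 1: 0.38 × 0.14 = 0.0532
  suspect item 2: 0.27 × 0.65 = 0.1755
  suspect item 3: 0.08 × 0.96 = 0.0768
  suspect item 4: 0.27 × 0.76 = 0.2052
Normalizing constant Z = 0.0532 + 0.1755 + 0.0768 + 0.2052 = 0.5107.
P(suspect item 4 | evidence) = 0.2052 / 0.5107 ≈ 0.402.

0.402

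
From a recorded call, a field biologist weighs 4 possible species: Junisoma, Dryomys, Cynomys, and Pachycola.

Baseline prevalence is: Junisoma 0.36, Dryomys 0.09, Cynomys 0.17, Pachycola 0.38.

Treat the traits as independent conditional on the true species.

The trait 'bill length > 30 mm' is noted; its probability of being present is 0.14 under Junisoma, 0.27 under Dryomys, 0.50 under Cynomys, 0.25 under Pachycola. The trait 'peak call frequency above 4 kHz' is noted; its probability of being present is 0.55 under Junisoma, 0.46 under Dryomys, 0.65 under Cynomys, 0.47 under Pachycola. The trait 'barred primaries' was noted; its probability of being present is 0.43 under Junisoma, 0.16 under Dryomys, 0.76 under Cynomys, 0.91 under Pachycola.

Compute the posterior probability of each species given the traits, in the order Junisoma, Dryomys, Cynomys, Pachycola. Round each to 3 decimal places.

For each hypothesis, the unnormalized posterior weight is prior × product of the trait likelihoods:
  Junisoma: 0.36 × 0.14 × 0.55 × 0.43 = 0.01192
  Dryomys: 0.09 × 0.27 × 0.46 × 0.16 = 0.0017885
  Cynomys: 0.17 × 0.50 × 0.65 × 0.76 = 0.04199
  Pachycola: 0.38 × 0.25 × 0.47 × 0.91 = 0.040631
The unnormalized weights sum to 0.09633.
P(Junisoma | evidence) = 0.01192 / 0.09633 ≈ 0.124
P(Dryomys | evidence) = 0.0017885 / 0.09633 ≈ 0.019
P(Cynomys | evidence) = 0.04199 / 0.09633 ≈ 0.436
P(Pachycola | evidence) = 0.040631 / 0.09633 ≈ 0.422

0.124, 0.019, 0.436, 0.422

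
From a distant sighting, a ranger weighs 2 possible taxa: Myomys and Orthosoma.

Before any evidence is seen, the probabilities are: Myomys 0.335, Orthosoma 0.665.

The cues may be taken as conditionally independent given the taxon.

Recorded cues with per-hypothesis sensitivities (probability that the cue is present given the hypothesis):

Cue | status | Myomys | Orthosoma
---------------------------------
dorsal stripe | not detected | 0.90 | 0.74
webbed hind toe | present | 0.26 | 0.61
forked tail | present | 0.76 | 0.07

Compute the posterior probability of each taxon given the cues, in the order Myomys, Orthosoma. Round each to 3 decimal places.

0.473, 0.527

For each hypothesis, the unnormalized posterior weight is prior × product of the cue likelihoods (using 1 − P(present | H) for each absent cue):
  Myomys: 0.335 × (1 − 0.90) × 0.26 × 0.76 = 0.0066196
  Orthosoma: 0.665 × (1 − 0.74) × 0.61 × 0.07 = 0.0073828
The unnormalized weights sum to 0.014002.
P(Myomys | evidence) = 0.0066196 / 0.014002 ≈ 0.473
P(Orthosoma | evidence) = 0.0073828 / 0.014002 ≈ 0.527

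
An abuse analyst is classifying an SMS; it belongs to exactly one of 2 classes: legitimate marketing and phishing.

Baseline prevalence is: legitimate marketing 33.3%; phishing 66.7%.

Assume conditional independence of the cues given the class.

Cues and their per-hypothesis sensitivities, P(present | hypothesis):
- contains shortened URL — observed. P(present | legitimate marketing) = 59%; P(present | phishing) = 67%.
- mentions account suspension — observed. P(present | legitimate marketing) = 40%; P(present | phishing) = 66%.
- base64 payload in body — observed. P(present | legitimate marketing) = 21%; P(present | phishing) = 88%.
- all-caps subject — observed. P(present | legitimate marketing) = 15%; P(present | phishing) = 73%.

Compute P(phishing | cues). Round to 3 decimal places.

0.987

By Bayes' rule with conditional independence, the unnormalized weight for each hypothesis is prior × ∏ likelihoods:
  legitimate marketing: 0.333 × 0.59 × 0.40 × 0.21 × 0.15 = 0.0024755
  phishing: 0.667 × 0.67 × 0.66 × 0.88 × 0.73 = 0.18947
Marginal likelihood of the evidence = 0.19195.
P(phishing | evidence) = 0.18947 / 0.19195 ≈ 0.987.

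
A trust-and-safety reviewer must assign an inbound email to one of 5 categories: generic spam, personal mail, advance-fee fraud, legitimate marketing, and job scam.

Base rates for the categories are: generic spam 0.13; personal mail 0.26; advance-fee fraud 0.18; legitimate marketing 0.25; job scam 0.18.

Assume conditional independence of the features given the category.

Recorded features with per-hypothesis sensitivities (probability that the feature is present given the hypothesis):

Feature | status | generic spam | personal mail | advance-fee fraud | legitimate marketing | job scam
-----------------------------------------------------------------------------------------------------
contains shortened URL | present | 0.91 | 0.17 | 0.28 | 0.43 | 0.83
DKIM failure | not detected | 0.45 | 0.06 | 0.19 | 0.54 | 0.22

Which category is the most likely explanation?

By Bayes' rule with conditional independence, the unnormalized weight for each hypothesis is prior × ∏ likelihoods (using 1 − P(present | H) for each absent feature):
  generic spam: 0.13 × 0.91 × (1 − 0.45) = 0.065065
  personal mail: 0.26 × 0.17 × (1 − 0.06) = 0.041548
  advance-fee fraud: 0.18 × 0.28 × (1 − 0.19) = 0.040824
  legitimate marketing: 0.25 × 0.43 × (1 − 0.54) = 0.04945
  job scam: 0.18 × 0.83 × (1 − 0.22) = 0.11653
The unnormalized weights sum to 0.31342.
P(generic spam | evidence) ≈ 0.065065 / 0.31342 ≈ 0.208
P(personal mail | evidence) ≈ 0.041548 / 0.31342 ≈ 0.133
P(advance-fee fraud | evidence) ≈ 0.040824 / 0.31342 ≈ 0.130
P(legitimate marketing | evidence) ≈ 0.04945 / 0.31342 ≈ 0.158
P(job scam | evidence) ≈ 0.11653 / 0.31342 ≈ 0.372
The largest is 0.372, so job scam is most probable.

job scam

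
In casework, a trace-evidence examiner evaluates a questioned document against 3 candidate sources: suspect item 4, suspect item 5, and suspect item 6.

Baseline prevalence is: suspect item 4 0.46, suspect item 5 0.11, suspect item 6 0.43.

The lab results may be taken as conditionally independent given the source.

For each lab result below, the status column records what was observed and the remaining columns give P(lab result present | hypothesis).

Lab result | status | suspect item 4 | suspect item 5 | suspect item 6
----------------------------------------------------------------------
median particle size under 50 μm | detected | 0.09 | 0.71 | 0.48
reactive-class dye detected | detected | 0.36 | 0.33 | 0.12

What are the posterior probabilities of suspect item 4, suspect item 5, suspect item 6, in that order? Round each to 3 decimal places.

0.228, 0.394, 0.378

Multiply each prior by the joint likelihood of the lab result pattern:
  suspect item 4: 0.46 × 0.09 × 0.36 = 0.014904
  suspect item 5: 0.11 × 0.71 × 0.33 = 0.025773
  suspect item 6: 0.43 × 0.48 × 0.12 = 0.024768
Normalizing constant Z = 0.014904 + 0.025773 + 0.024768 = 0.065445.
P(suspect item 4 | evidence) = 0.014904 / 0.065445 ≈ 0.228
P(suspect item 5 | evidence) = 0.025773 / 0.065445 ≈ 0.394
P(suspect item 6 | evidence) = 0.024768 / 0.065445 ≈ 0.378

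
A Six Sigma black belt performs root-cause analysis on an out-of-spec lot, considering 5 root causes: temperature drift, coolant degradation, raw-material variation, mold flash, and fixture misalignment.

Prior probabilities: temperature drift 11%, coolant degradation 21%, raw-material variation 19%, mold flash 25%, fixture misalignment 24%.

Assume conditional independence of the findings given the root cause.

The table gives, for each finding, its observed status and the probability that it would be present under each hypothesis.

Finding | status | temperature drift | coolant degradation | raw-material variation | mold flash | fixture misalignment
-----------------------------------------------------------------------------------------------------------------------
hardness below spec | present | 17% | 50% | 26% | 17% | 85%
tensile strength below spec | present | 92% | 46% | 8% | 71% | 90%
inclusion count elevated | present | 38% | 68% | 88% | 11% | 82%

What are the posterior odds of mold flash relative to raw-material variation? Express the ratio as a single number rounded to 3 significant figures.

Posterior odds equal prior odds times the likelihood ratio; only the two competing hypotheses matter.
  mold flash: 0.25 × 0.17 × 0.71 × 0.11 = 0.0033193
  raw-material variation: 0.19 × 0.26 × 0.08 × 0.88 = 0.0034778
Posterior odds = 0.0033193 / 0.0034778 ≈ 0.954.

0.954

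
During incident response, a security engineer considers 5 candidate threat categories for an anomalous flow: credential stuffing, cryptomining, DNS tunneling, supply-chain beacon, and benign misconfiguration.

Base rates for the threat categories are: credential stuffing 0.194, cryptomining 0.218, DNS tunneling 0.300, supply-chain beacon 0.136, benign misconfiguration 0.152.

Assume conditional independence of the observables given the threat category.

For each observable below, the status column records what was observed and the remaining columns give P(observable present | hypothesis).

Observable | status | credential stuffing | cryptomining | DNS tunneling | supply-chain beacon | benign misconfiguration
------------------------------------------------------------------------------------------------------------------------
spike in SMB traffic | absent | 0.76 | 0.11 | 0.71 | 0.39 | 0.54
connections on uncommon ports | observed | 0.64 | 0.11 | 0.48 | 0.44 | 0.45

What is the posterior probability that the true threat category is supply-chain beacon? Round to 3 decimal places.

By Bayes' rule with conditional independence, the unnormalized weight for each hypothesis is prior × ∏ likelihoods (using 1 − P(present | H) for each absent observable):
  credential stuffing: 0.194 × (1 − 0.76) × 0.64 = 0.029798
  cryptomining: 0.218 × (1 − 0.11) × 0.11 = 0.021342
  DNS tunneling: 0.300 × (1 − 0.71) × 0.48 = 0.04176
  supply-chain beacon: 0.136 × (1 − 0.39) × 0.44 = 0.036502
  benign misconfiguration: 0.152 × (1 − 0.54) × 0.45 = 0.031464
Marginal likelihood of the evidence = 0.16087.
P(supply-chain beacon | evidence) = 0.036502 / 0.16087 ≈ 0.227.

0.227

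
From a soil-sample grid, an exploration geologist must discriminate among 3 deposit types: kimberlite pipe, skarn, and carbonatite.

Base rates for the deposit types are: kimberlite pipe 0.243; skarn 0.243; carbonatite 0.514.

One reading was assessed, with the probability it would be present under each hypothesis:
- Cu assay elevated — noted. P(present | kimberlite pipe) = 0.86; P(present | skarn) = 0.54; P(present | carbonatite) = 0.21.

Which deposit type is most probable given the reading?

By Bayes' rule, the unnormalized weight for each hypothesis is prior × likelihood:
  kimberlite pipe: 0.243 × 0.86 = 0.20898
  skarn: 0.243 × 0.54 = 0.13122
  carbonatite: 0.514 × 0.21 = 0.10794
Normalizing constant Z = 0.20898 + 0.13122 + 0.10794 = 0.44814.
P(kimberlite pipe | evidence) ≈ 0.20898 / 0.44814 ≈ 0.466
P(skarn | evidence) ≈ 0.13122 / 0.44814 ≈ 0.293
P(carbonatite | evidence) ≈ 0.10794 / 0.44814 ≈ 0.241
The largest is 0.466, so kimberlite pipe is most probable.

kimberlite pipe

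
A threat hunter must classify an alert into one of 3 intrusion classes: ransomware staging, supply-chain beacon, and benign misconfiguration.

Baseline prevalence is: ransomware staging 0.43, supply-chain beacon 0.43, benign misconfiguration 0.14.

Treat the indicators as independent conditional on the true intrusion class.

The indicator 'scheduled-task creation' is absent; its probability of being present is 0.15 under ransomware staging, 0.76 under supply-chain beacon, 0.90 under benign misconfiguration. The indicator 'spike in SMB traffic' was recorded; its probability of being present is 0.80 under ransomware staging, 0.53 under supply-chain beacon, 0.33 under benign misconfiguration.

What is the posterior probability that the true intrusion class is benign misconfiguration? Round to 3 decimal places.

Multiply each prior by the joint likelihood of the indicator pattern (using 1 − P(present | H) for each absent indicator):
  ransomware staging: 0.43 × (1 − 0.15) × 0.80 = 0.2924
  supply-chain beacon: 0.43 × (1 − 0.76) × 0.53 = 0.054696
  benign misconfiguration: 0.14 × (1 − 0.90) × 0.33 = 0.00462
The unnormalized weights sum to 0.35172.
P(benign misconfiguration | evidence) = 0.00462 / 0.35172 ≈ 0.013.

0.013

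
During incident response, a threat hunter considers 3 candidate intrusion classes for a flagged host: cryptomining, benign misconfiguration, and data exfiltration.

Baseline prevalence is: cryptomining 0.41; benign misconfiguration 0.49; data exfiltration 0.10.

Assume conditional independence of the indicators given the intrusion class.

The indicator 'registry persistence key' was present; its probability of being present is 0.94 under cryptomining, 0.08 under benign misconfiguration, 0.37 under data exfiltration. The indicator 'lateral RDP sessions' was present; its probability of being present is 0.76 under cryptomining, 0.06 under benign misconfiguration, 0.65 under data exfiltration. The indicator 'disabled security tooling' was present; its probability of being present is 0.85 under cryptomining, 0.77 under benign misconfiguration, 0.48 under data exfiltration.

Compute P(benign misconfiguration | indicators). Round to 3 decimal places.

Multiply each prior by the joint likelihood of the indicator pattern:
  cryptomining: 0.41 × 0.94 × 0.76 × 0.85 = 0.24897
  benign misconfiguration: 0.49 × 0.08 × 0.06 × 0.77 = 0.001811
  data exfiltration: 0.10 × 0.37 × 0.65 × 0.48 = 0.011544
The unnormalized weights sum to 0.26232.
P(benign misconfiguration | evidence) = 0.001811 / 0.26232 ≈ 0.007.

0.007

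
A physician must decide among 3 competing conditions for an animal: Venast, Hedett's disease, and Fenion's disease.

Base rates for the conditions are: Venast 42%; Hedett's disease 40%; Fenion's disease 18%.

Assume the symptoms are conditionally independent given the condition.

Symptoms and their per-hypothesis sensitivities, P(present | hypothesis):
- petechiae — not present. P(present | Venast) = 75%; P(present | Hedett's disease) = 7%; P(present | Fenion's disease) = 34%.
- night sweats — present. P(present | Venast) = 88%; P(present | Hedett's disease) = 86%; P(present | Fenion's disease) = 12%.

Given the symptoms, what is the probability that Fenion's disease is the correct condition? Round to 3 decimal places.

0.033

By Bayes' rule with conditional independence, the unnormalized weight for each hypothesis is prior × ∏ likelihoods (using 1 − P(present | H) for each absent symptom):
  Venast: 0.42 × (1 − 0.75) × 0.88 = 0.0924
  Hedett's disease: 0.40 × (1 − 0.07) × 0.86 = 0.31992
  Fenion's disease: 0.18 × (1 − 0.34) × 0.12 = 0.014256
Marginal likelihood of the evidence = 0.42658.
P(Fenion's disease | evidence) = 0.014256 / 0.42658 ≈ 0.033.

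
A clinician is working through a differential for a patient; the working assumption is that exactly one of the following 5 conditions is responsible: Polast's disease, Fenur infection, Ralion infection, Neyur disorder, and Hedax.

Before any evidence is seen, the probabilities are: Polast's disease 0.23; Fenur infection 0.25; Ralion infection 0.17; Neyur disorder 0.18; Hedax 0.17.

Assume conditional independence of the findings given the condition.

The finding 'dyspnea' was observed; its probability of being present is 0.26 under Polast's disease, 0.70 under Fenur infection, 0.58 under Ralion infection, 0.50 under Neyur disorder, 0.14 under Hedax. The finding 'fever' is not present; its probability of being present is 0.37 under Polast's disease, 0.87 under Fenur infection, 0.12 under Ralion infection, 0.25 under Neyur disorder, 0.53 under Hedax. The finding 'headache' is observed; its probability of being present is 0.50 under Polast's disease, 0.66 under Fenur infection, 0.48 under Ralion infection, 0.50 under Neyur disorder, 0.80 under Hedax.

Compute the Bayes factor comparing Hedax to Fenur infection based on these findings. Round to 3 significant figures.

0.876

Joint likelihood of the evidence pattern under each hypothesis (using 1 − P(present | H) for each absent finding):
  Hedax: 0.14 × (1 − 0.53) × 0.80 = 0.05264
  Fenur infection: 0.70 × (1 − 0.87) × 0.66 = 0.06006
Bayes factor = 0.05264 / 0.06006 ≈ 0.876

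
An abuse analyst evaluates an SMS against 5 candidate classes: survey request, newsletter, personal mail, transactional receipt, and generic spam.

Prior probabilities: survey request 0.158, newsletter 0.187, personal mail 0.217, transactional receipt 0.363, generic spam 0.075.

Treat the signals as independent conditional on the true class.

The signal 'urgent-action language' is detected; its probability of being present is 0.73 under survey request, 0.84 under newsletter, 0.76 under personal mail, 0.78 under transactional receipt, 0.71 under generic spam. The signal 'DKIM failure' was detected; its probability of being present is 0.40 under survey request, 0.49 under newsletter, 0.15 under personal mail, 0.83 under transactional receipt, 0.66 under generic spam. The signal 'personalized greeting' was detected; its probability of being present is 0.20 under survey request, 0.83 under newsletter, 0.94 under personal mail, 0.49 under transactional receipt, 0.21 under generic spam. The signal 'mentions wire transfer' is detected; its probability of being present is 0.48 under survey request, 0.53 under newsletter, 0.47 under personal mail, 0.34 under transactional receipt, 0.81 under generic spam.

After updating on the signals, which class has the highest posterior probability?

transactional receipt

For each hypothesis, the unnormalized posterior weight is prior × product of the signal likelihoods:
  survey request: 0.158 × 0.73 × 0.40 × 0.20 × 0.48 = 0.0044291
  newsletter: 0.187 × 0.84 × 0.49 × 0.83 × 0.53 = 0.033859
  personal mail: 0.217 × 0.76 × 0.15 × 0.94 × 0.47 = 0.010929
  transactional receipt: 0.363 × 0.78 × 0.83 × 0.49 × 0.34 = 0.039152
  generic spam: 0.075 × 0.71 × 0.66 × 0.21 × 0.81 = 0.0059782
Normalizing constant Z = 0.0044291 + 0.033859 + 0.010929 + 0.039152 + 0.0059782 = 0.094347.
P(survey request | evidence) ≈ 0.0044291 / 0.094347 ≈ 0.047
P(newsletter | evidence) ≈ 0.033859 / 0.094347 ≈ 0.359
P(personal mail | evidence) ≈ 0.010929 / 0.094347 ≈ 0.116
P(transactional receipt | evidence) ≈ 0.039152 / 0.094347 ≈ 0.415
P(generic spam | evidence) ≈ 0.0059782 / 0.094347 ≈ 0.063
The largest is 0.415, so transactional receipt is most probable.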